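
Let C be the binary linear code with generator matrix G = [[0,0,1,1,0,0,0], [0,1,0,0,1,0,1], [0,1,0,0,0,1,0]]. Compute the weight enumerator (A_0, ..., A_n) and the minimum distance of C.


Weight distribution: A_0 = 1, A_2 = 2, A_3 = 2, A_4 = 1, A_5 = 2. Minimum distance d = 2.

Enumerate all 2^3 = 8 messages m ∈ F_2^3.
For each, compute codeword c = mG in F_2^7, then tally its weight.
  m = 000 → c = 0000000, weight = 0.
  m = 100 → c = 0011000, weight = 2.
  m = 010 → c = 0100101, weight = 3.
  m = 110 → c = 0111101, weight = 5.
  m = 001 → c = 0100010, weight = 2.
  m = 101 → c = 0111010, weight = 4.
  m = 011 → c = 0000111, weight = 3.
  m = 111 → c = 0011111, weight = 5.
Tally weights:
  weight 0: 1 codewords.
  weight 2: 2 codewords.
  weight 3: 2 codewords.
  weight 4: 1 codewords.
  weight 5: 2 codewords.
Minimum distance d = smallest w > 0 with A_w > 0 = 2.
Sanity: Σ A_w = 8 = 2^3 = 8 ✓.


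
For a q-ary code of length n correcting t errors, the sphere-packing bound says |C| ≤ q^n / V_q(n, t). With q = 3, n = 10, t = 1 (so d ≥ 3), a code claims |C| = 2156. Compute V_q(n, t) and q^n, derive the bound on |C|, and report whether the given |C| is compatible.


V_q(n, t) = 21, q^n = 59049, Hamming bound = 2811, |C| = 2156 ≤ bound (satisfied).

Step 1: Compute V_q(n, t) = Σ_{j=0}^1 C(n, j) (q−1)^j.
  j = 0: C(10,0)·(2)^0 = 1·1 = 1.
  j = 1: C(10,1)·(2)^1 = 10·2 = 20.
  V_q(n, t) = 1 + 20 = 21.
Step 2: q^n = 3^10 = 59049.
Step 3: Hamming bound ⌊q^n / V_q(n,t)⌋ = ⌊59049/21⌋ = 2811.
Step 4: Compare |C| = 2156 to 2811: satisfied.
The claimed |C| lies below the Hamming bound.


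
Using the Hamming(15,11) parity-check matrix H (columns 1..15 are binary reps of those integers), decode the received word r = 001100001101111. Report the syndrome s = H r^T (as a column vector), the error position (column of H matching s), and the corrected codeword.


s = (0, 1, 0, 0)^T, error position = 4, corrected codeword c = 001000001101111

Compute s = H r^T mod 2 one row at a time:
  s_1 = 0 + 1 + 1 + 0 + 1 + 1 + 1 + 1 = 6 ≡ 0 (mod 2).
  s_2 = 1 + 0 + 0 + 0 + 1 + 1 + 1 + 1 = 5 ≡ 1 (mod 2).
  s_3 = 0 + 1 + 0 + 0 + 1 + 0 + 1 + 1 = 4 ≡ 0 (mod 2).
  s_4 = 0 + 1 + 0 + 0 + 1 + 0 + 1 + 1 = 4 ≡ 0 (mod 2).
s = (0, 1, 0, 0)^T — this equals column 4 of H (binary 0100), so error is at position 4.
Correct: flip bit 4 of r = 001100001101111 to get c = 001000001101111.


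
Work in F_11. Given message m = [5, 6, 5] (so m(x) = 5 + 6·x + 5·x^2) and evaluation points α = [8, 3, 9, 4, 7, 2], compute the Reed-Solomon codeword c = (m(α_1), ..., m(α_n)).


c = [10, 2, 2, 10, 6, 4]

Message polynomial: m(x) = 5 + 6·x + 5·x^2 (mod 11).
For each evaluation point α_i, compute m(α_i) mod 11:
  α_1 = 8: Horner steps 5 → 2 → 10, so m(8) = 10.
  α_2 = 3: Horner steps 5 → 10 → 2, so m(3) = 2.
  α_3 = 9: Horner steps 5 → 7 → 2, so m(9) = 2.
  α_4 = 4: Horner steps 5 → 4 → 10, so m(4) = 10.
  α_5 = 7: Horner steps 5 → 8 → 6, so m(7) = 6.
  α_6 = 2: Horner steps 5 → 5 → 4, so m(2) = 4.
Codeword c = [10, 2, 2, 10, 6, 4] ∈ F_11^6.


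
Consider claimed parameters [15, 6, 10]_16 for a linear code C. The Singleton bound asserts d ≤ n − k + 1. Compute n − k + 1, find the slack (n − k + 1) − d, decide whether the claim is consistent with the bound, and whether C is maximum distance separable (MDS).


Singleton RHS = n − k + 1 = 10, slack = 0, bound satisfied, MDS.

Singleton bound: d ≤ n − k + 1.
Here n = 15, k = 6, so n − k + 1 = 10.
Given d = 10, check d ≤ 10: YES.
Slack = (n − k + 1) − d = 0.
The code is MDS (slack = 0).
Description: the claimed parameters are [15, 6, 10]_16; such a code would be MDS (meets Singleton bound).


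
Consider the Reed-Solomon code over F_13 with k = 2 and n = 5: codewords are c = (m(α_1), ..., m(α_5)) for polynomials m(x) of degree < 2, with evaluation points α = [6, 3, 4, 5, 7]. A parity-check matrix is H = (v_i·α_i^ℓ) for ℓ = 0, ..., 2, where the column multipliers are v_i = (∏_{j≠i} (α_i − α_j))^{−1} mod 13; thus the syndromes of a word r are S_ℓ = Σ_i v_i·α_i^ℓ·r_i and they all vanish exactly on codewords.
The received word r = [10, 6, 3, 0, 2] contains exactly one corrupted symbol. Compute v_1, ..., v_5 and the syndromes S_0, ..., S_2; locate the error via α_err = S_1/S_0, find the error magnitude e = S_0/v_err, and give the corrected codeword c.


S = (9, 11, 12), error at position 5, error magnitude e = 8, c = [10, 6, 3, 0, 7].

Step 1: column multipliers v_i = (∏_{j≠i}(α_i − α_j))^{−1} mod 13.
  i = 1 (α = 6): (6−3)(6−4)(6−5)(6−7) = 3·2·1·(−1) = −6 ≡ 7, so v_1 = 7^{−1} = 2 (mod 13).
  i = 2 (α = 3): (3−6)(3−4)(3−5)(3−7) = (−3)·(−1)·(−2)·(−4) = 24 ≡ 11, so v_2 = 11^{−1} = 6 (mod 13).
  i = 3 (α = 4): (4−6)(4−3)(4−5)(4−7) = (−2)·1·(−1)·(−3) = −6 ≡ 7, so v_3 = 7^{−1} = 2 (mod 13).
  i = 4 (α = 5): (5−6)(5−3)(5−4)(5−7) = (−1)·2·1·(−2) = 4 ≡ 4, so v_4 = 4^{−1} = 10 (mod 13).
  i = 5 (α = 7): (7−6)(7−3)(7−4)(7−5) = 1·4·3·2 = 24 ≡ 11, so v_5 = 11^{−1} = 6 (mod 13).
  v = [2, 6, 2, 10, 6].
Step 2: syndromes of r = [10, 6, 3, 0, 2] (all sums mod 13).
  S_0 = Σ v_i r_i = 2·10 + 6·6 + 2·3 + 10·0 + 6·2 = 74 ≡ 9.
  S_1 = Σ v_i α_i r_i = 2·6·10 + 6·3·6 + 2·4·3 + 10·5·0 + 6·7·2 = 336 ≡ 11.
  α_i^2 mod 13 = [10, 9, 3, 12, 10].
  S_2 = Σ v_i α_i^2 r_i = 2·10·10 + 6·9·6 + 2·3·3 + 10·12·0 + 6·10·2 = 662 ≡ 12.
  S = (9, 11, 12) ≠ 0, so r is not a codeword (an error is present).
Step 3: locate the error. For a single error e at position i, S_ℓ = v_i·e·α_i^ℓ, so α_err = S_1/S_0.
  S_0^{−1} = 9^{−1} = 3 (mod 13), so α_err = 11·3 = 33 ≡ 7 = α_5. Error position i = 5.
  Consistency check: S_2/S_1 = 12·6 = 72 ≡ 7 = α_err ✓ (single-error assumption holds).
Step 4: error magnitude e = S_0/v_5 = S_0·∏_{j≠5}(α_5 − α_j) = 9·11 = 99 ≡ 8 (mod 13).
Step 5: correct position 5: c_5 = r_5 − e = 2 − 8 ≡ 7 (mod 13). Hence c = [10, 6, 3, 0, 7].
  Check: interpolating c through the α_i gives m(x) = 2 + 10·x (degree < 2) with m(α_i) = c_i for every i, so c is indeed a codeword.


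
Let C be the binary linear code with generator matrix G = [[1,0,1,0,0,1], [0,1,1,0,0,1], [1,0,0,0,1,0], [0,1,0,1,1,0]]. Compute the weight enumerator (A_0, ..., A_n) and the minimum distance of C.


Weight distribution: A_0 = 1, A_1 = 1, A_2 = 3, A_3 = 6, A_4 = 3, A_5 = 1, A_6 = 1. Minimum distance d = 1.

Enumerate all 2^4 = 16 messages m ∈ F_2^4.
For each, compute codeword c = mG in F_2^6, then tally its weight.
  m = 0000 → c = 000000, weight = 0.
  m = 1000 → c = 101001, weight = 3.
  m = 0100 → c = 011001, weight = 3.
  m = 1100 → c = 110000, weight = 2.
  m = 0010 → c = 100010, weight = 2.
  m = 1010 → c = 001011, weight = 3.
  m = 0110 → c = 111011, weight = 5.
  m = 1110 → c = 010010, weight = 2.
  m = 0001 → c = 010110, weight = 3.
  m = 1001 → c = 111111, weight = 6.
  m = 0101 → c = 001111, weight = 4.
  m = 1101 → c = 100110, weight = 3.
  m = 0011 → c = 110100, weight = 3.
  m = 1011 → c = 011101, weight = 4.
  m = 0111 → c = 101101, weight = 4.
  m = 1111 → c = 000100, weight = 1.
Tally weights:
  weight 0: 1 codewords.
  weight 1: 1 codewords.
  weight 2: 3 codewords.
  weight 3: 6 codewords.
  weight 4: 3 codewords.
  weight 5: 1 codewords.
  weight 6: 1 codewords.
Minimum distance d = smallest w > 0 with A_w > 0 = 1.
Sanity: Σ A_w = 16 = 2^4 = 16 ✓.


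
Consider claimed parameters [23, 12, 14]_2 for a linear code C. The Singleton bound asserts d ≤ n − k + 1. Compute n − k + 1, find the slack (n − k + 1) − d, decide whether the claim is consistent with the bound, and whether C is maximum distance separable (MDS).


Singleton RHS = n − k + 1 = 12, slack = -2, bound violated (no such code; not MDS).

Singleton bound: d ≤ n − k + 1.
Here n = 23, k = 12, so n − k + 1 = 12.
Given d = 14, check d ≤ 12: NO.
Slack = (n − k + 1) − d = -2.
The slack is negative: d = 14 exceeds n − k + 1 = 12 by 2, so the Singleton bound is violated and no linear [23, 12, 14]_2 code can exist. In particular it is not MDS (MDS requires d = n − k + 1 exactly).
Description: the claimed parameters are [23, 12, 14]_2; such a code would be impossible (violates the Singleton bound).


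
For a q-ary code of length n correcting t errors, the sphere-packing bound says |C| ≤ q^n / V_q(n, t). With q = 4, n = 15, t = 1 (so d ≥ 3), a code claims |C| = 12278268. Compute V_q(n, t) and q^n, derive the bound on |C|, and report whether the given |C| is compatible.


V_q(n, t) = 46, q^n = 1073741824, Hamming bound = 23342213, |C| = 12278268 ≤ bound (satisfied).

Step 1: Compute V_q(n, t) = Σ_{j=0}^1 C(n, j) (q−1)^j.
  j = 0: C(15,0)·(3)^0 = 1·1 = 1.
  j = 1: C(15,1)·(3)^1 = 15·3 = 45.
  V_q(n, t) = 1 + 45 = 46.
Step 2: q^n = 4^15 = 1073741824.
Step 3: Hamming bound ⌊q^n / V_q(n,t)⌋ = ⌊1073741824/46⌋ = 23342213.
Step 4: Compare |C| = 12278268 to 23342213: satisfied.
The claimed |C| lies below the Hamming bound.


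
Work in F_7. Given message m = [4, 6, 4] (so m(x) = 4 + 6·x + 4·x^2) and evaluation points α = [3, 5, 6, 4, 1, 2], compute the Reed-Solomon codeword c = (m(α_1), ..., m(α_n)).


c = [2, 1, 2, 1, 0, 4]

Message polynomial: m(x) = 4 + 6·x + 4·x^2 (mod 7).
For each evaluation point α_i, compute m(α_i) mod 7:
  α_1 = 3: Horner steps 4 → 4 → 2, so m(3) = 2.
  α_2 = 5: Horner steps 4 → 5 → 1, so m(5) = 1.
  α_3 = 6: Horner steps 4 → 2 → 2, so m(6) = 2.
  α_4 = 4: Horner steps 4 → 1 → 1, so m(4) = 1.
  α_5 = 1: Horner steps 4 → 3 → 0, so m(1) = 0.
  α_6 = 2: Horner steps 4 → 0 → 4, so m(2) = 4.
Codeword c = [2, 1, 2, 1, 0, 4] ∈ F_7^6.


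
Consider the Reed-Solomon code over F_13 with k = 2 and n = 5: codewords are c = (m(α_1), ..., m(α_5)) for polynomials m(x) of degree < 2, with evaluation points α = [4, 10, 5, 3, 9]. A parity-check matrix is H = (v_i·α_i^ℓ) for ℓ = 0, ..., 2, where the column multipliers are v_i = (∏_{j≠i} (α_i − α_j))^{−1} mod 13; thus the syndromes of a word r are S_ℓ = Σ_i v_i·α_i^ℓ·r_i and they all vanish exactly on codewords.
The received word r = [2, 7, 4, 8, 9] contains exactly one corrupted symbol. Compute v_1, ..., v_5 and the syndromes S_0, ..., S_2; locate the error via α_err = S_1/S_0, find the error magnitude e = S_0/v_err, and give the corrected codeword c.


S = (1, 4, 3), error at position 1, error magnitude e = 9, c = [6, 7, 4, 8, 9].

Step 1: column multipliers v_i = (∏_{j≠i}(α_i − α_j))^{−1} mod 13.
  i = 1 (α = 4): (4−10)(4−5)(4−3)(4−9) = (−6)·(−1)·1·(−5) = −30 ≡ 9, so v_1 = 9^{−1} = 3 (mod 13).
  i = 2 (α = 10): (10−4)(10−5)(10−3)(10−9) = 6·5·7·1 = 210 ≡ 2, so v_2 = 2^{−1} = 7 (mod 13).
  i = 3 (α = 5): (5−4)(5−10)(5−3)(5−9) = 1·(−5)·2·(−4) = 40 ≡ 1, so v_3 = 1^{−1} = 1 (mod 13).
  i = 4 (α = 3): (3−4)(3−10)(3−5)(3−9) = (−1)·(−7)·(−2)·(−6) = 84 ≡ 6, so v_4 = 6^{−1} = 11 (mod 13).
  i = 5 (α = 9): (9−4)(9−10)(9−5)(9−3) = 5·(−1)·4·6 = −120 ≡ 10, so v_5 = 10^{−1} = 4 (mod 13).
  v = [3, 7, 1, 11, 4].
Step 2: syndromes of r = [2, 7, 4, 8, 9] (all sums mod 13).
  S_0 = Σ v_i r_i = 3·2 + 7·7 + 1·4 + 11·8 + 4·9 = 183 ≡ 1.
  S_1 = Σ v_i α_i r_i = 3·4·2 + 7·10·7 + 1·5·4 + 11·3·8 + 4·9·9 = 1122 ≡ 4.
  α_i^2 mod 13 = [3, 9, 12, 9, 3].
  S_2 = Σ v_i α_i^2 r_i = 3·3·2 + 7·9·7 + 1·12·4 + 11·9·8 + 4·3·9 = 1407 ≡ 3.
  S = (1, 4, 3) ≠ 0, so r is not a codeword (an error is present).
Step 3: locate the error. For a single error e at position i, S_ℓ = v_i·e·α_i^ℓ, so α_err = S_1/S_0.
  S_0^{−1} = 1^{−1} = 1 (mod 13), so α_err = 4·1 = 4 ≡ 4 = α_1. Error position i = 1.
  Consistency check: S_2/S_1 = 3·10 = 30 ≡ 4 = α_err ✓ (single-error assumption holds).
Step 4: error magnitude e = S_0/v_1 = S_0·∏_{j≠1}(α_1 − α_j) = 1·9 = 9 ≡ 9 (mod 13).
Step 5: correct position 1: c_1 = r_1 − e = 2 − 9 ≡ 6 (mod 13). Hence c = [6, 7, 4, 8, 9].
  Check: interpolating c through the α_i gives m(x) = 1 + 11·x (degree < 2) with m(α_i) = c_i for every i, so c is indeed a codeword.


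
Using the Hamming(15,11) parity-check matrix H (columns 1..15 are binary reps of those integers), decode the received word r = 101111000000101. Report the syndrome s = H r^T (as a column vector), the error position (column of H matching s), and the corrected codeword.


s = (0, 1, 1, 1)^T, error position = 7, corrected codeword c = 101111100000101

Compute s = H r^T mod 2 one row at a time:
  s_1 = 0 + 0 + 0 + 0 + 0 + 1 + 0 + 1 = 2 ≡ 0 (mod 2).
  s_2 = 1 + 1 + 1 + 0 + 0 + 1 + 0 + 1 = 5 ≡ 1 (mod 2).
  s_3 = 0 + 1 + 1 + 0 + 0 + 0 + 0 + 1 = 3 ≡ 1 (mod 2).
  s_4 = 1 + 1 + 1 + 0 + 0 + 0 + 1 + 1 = 5 ≡ 1 (mod 2).
s = (0, 1, 1, 1)^T — this equals column 7 of H (binary 0111), so error is at position 7.
Correct: flip bit 7 of r = 101111000000101 to get c = 101111100000101.


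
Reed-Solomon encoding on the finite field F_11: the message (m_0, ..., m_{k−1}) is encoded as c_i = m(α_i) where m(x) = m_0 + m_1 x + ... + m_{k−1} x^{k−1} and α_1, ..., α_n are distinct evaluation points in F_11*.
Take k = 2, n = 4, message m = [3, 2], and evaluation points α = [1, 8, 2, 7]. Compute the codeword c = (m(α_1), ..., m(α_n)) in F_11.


c = [5, 8, 7, 6]

Message polynomial: m(x) = 3 + 2·x (mod 11).
For each evaluation point α_i, compute m(α_i) mod 11:
  α_1 = 1: Horner steps 2 → 5, so m(1) = 5.
  α_2 = 8: Horner steps 2 → 8, so m(8) = 8.
  α_3 = 2: Horner steps 2 → 7, so m(2) = 7.
  α_4 = 7: Horner steps 2 → 6, so m(7) = 6.
Codeword c = [5, 8, 7, 6] ∈ F_11^4.


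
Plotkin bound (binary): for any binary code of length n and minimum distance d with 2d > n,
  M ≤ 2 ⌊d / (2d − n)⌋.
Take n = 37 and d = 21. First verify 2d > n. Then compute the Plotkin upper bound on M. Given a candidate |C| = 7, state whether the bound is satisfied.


Plotkin bound M ≤ 8; given |C| = 7 ≤ bound (satisfied).

Check applicability: 2d = 42, n = 37.
2d − n = 5 > 0, so Plotkin applies.
Compute d/(2d−n) = 21/5 ≈ 4.2000.
⌊d/(2d−n)⌋ = 4.
Plotkin bound: M ≤ 2·4 = 8.
Given |C| = 7, check: satisfied.
This |C| is below the Plotkin bound.


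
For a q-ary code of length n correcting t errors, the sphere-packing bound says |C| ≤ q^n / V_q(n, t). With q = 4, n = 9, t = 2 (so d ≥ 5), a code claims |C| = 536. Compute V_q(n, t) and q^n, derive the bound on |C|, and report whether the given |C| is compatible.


V_q(n, t) = 352, q^n = 262144, Hamming bound = 744, |C| = 536 ≤ bound (satisfied).

Step 1: Compute V_q(n, t) = Σ_{j=0}^2 C(n, j) (q−1)^j.
  j = 0: C(9,0)·(3)^0 = 1·1 = 1.
  j = 1: C(9,1)·(3)^1 = 9·3 = 27.
  j = 2: C(9,2)·(3)^2 = 36·9 = 324.
  V_q(n, t) = 1 + 27 + 324 = 352.
Step 2: q^n = 4^9 = 262144.
Step 3: Hamming bound ⌊q^n / V_q(n,t)⌋ = ⌊262144/352⌋ = 744.
Step 4: Compare |C| = 536 to 744: satisfied.
The claimed |C| lies below the Hamming bound.


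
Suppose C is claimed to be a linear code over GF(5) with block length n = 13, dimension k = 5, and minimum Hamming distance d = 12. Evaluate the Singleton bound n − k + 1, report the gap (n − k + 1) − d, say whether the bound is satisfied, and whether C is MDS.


Singleton RHS = n − k + 1 = 9, slack = -3, bound violated (no such code; not MDS).

Singleton bound: d ≤ n − k + 1.
Here n = 13, k = 5, so n − k + 1 = 9.
Given d = 12, check d ≤ 9: NO.
Slack = (n − k + 1) − d = -3.
The slack is negative: d = 12 exceeds n − k + 1 = 9 by 3, so the Singleton bound is violated and no linear [13, 5, 12]_5 code can exist. In particular it is not MDS (MDS requires d = n − k + 1 exactly).
Description: the claimed parameters are [13, 5, 12]_5; such a code would be impossible (violates the Singleton bound).


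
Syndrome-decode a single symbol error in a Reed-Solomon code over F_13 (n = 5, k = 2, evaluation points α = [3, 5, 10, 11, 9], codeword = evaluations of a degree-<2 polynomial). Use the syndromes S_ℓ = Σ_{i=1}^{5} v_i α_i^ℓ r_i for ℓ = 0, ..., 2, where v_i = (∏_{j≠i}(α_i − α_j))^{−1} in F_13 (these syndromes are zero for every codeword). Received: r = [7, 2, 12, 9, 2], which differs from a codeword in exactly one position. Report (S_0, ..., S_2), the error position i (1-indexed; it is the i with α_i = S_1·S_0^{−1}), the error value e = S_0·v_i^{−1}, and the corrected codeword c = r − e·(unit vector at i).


S = (2, 10, 11), error at position 2, error magnitude e = 1, c = [7, 1, 12, 9, 2].

Step 1: column multipliers v_i = (∏_{j≠i}(α_i − α_j))^{−1} mod 13.
  i = 1 (α = 3): (3−5)(3−10)(3−11)(3−9) = (−2)·(−7)·(−8)·(−6) = 672 ≡ 9, so v_1 = 9^{−1} = 3 (mod 13).
  i = 2 (α = 5): (5−3)(5−10)(5−11)(5−9) = 2·(−5)·(−6)·(−4) = −240 ≡ 7, so v_2 = 7^{−1} = 2 (mod 13).
  i = 3 (α = 10): (10−3)(10−5)(10−11)(10−9) = 7·5·(−1)·1 = −35 ≡ 4, so v_3 = 4^{−1} = 10 (mod 13).
  i = 4 (α = 11): (11−3)(11−5)(11−10)(11−9) = 8·6·1·2 = 96 ≡ 5, so v_4 = 5^{−1} = 8 (mod 13).
  i = 5 (α = 9): (9−3)(9−5)(9−10)(9−11) = 6·4·(−1)·(−2) = 48 ≡ 9, so v_5 = 9^{−1} = 3 (mod 13).
  v = [3, 2, 10, 8, 3].
Step 2: syndromes of r = [7, 2, 12, 9, 2] (all sums mod 13).
  S_0 = Σ v_i r_i = 3·7 + 2·2 + 10·12 + 8·9 + 3·2 = 223 ≡ 2.
  S_1 = Σ v_i α_i r_i = 3·3·7 + 2·5·2 + 10·10·12 + 8·11·9 + 3·9·2 = 2129 ≡ 10.
  α_i^2 mod 13 = [9, 12, 9, 4, 3].
  S_2 = Σ v_i α_i^2 r_i = 3·9·7 + 2·12·2 + 10·9·12 + 8·4·9 + 3·3·2 = 1623 ≡ 11.
  S = (2, 10, 11) ≠ 0, so r is not a codeword (an error is present).
Step 3: locate the error. For a single error e at position i, S_ℓ = v_i·e·α_i^ℓ, so α_err = S_1/S_0.
  S_0^{−1} = 2^{−1} = 7 (mod 13), so α_err = 10·7 = 70 ≡ 5 = α_2. Error position i = 2.
  Consistency check: S_2/S_1 = 11·4 = 44 ≡ 5 = α_err ✓ (single-error assumption holds).
Step 4: error magnitude e = S_0/v_2 = S_0·∏_{j≠2}(α_2 − α_j) = 2·7 = 14 ≡ 1 (mod 13).
Step 5: correct position 2: c_2 = r_2 − e = 2 − 1 ≡ 1 (mod 13). Hence c = [7, 1, 12, 9, 2].
  Check: interpolating c through the α_i gives m(x) = 3 + 10·x (degree < 2) with m(α_i) = c_i for every i, so c is indeed a codeword.


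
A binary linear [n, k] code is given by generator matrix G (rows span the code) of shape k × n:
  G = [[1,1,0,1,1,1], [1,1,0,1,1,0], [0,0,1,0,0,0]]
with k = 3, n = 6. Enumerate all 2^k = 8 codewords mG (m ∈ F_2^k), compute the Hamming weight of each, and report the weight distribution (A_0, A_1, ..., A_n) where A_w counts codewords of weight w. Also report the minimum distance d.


Weight distribution: A_0 = 1, A_1 = 2, A_2 = 1, A_4 = 1, A_5 = 2, A_6 = 1. Minimum distance d = 1.

Enumerate all 2^3 = 8 messages m ∈ F_2^3.
For each, compute codeword c = mG in F_2^6, then tally its weight.
  m = 000 → c = 000000, weight = 0.
  m = 100 → c = 110111, weight = 5.
  m = 010 → c = 110110, weight = 4.
  m = 110 → c = 000001, weight = 1.
  m = 001 → c = 001000, weight = 1.
  m = 101 → c = 111111, weight = 6.
  m = 011 → c = 111110, weight = 5.
  m = 111 → c = 001001, weight = 2.
Tally weights:
  weight 0: 1 codewords.
  weight 1: 2 codewords.
  weight 2: 1 codewords.
  weight 4: 1 codewords.
  weight 5: 2 codewords.
  weight 6: 1 codewords.
Minimum distance d = smallest w > 0 with A_w > 0 = 1.
Sanity: Σ A_w = 8 = 2^3 = 8 ✓.


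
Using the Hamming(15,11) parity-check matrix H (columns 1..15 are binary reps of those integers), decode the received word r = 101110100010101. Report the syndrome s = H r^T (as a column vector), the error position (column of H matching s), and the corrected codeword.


s = (1, 1, 0, 1)^T, error position = 13, corrected codeword c = 101110100010001

Compute s = H r^T mod 2 one row at a time:
  s_1 = 0 + 0 + 0 + 1 + 0 + 1 + 0 + 1 = 3 ≡ 1 (mod 2).
  s_2 = 1 + 1 + 0 + 1 + 0 + 1 + 0 + 1 = 5 ≡ 1 (mod 2).
  s_3 = 0 + 1 + 0 + 1 + 0 + 1 + 0 + 1 = 4 ≡ 0 (mod 2).
  s_4 = 1 + 1 + 1 + 1 + 0 + 1 + 1 + 1 = 7 ≡ 1 (mod 2).
s = (1, 1, 0, 1)^T — this equals column 13 of H (binary 1101), so error is at position 13.
Correct: flip bit 13 of r = 101110100010101 to get c = 101110100010001.


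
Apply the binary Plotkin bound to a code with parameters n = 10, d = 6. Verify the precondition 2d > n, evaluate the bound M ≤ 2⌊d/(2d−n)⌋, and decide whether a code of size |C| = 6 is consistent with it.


Plotkin bound M ≤ 6; given |C| = 6 ≤ bound (satisfied).

Check applicability: 2d = 12, n = 10.
2d − n = 2 > 0, so Plotkin applies.
Compute d/(2d−n) = 6/2 ≈ 3.0000.
⌊d/(2d−n)⌋ = 3.
Plotkin bound: M ≤ 2·3 = 6.
Given |C| = 6, check: satisfied.
This |C| is at the Plotkin bound.


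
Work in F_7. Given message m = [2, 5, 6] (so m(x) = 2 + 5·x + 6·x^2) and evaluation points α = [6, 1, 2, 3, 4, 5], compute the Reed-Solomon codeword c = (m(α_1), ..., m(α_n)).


c = [3, 6, 1, 1, 6, 2]

Message polynomial: m(x) = 2 + 5·x + 6·x^2 (mod 7).
For each evaluation point α_i, compute m(α_i) mod 7:
  α_1 = 6: Horner steps 6 → 6 → 3, so m(6) = 3.
  α_2 = 1: Horner steps 6 → 4 → 6, so m(1) = 6.
  α_3 = 2: Horner steps 6 → 3 → 1, so m(2) = 1.
  α_4 = 3: Horner steps 6 → 2 → 1, so m(3) = 1.
  α_5 = 4: Horner steps 6 → 1 → 6, so m(4) = 6.
  α_6 = 5: Horner steps 6 → 0 → 2, so m(5) = 2.
Codeword c = [3, 6, 1, 1, 6, 2] ∈ F_7^6.


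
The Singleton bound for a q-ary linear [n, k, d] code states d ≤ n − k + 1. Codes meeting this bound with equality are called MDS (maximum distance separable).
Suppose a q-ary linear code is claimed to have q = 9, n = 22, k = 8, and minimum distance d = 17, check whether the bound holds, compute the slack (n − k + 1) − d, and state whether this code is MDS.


Singleton RHS = n − k + 1 = 15, slack = -2, bound violated (no such code; not MDS).

Singleton bound: d ≤ n − k + 1.
Here n = 22, k = 8, so n − k + 1 = 15.
Given d = 17, check d ≤ 15: NO.
Slack = (n − k + 1) − d = -2.
The slack is negative: d = 17 exceeds n − k + 1 = 15 by 2, so the Singleton bound is violated and no linear [22, 8, 17]_9 code can exist. In particular it is not MDS (MDS requires d = n − k + 1 exactly).
Description: the claimed parameters are [22, 8, 17]_9; such a code would be impossible (violates the Singleton bound).


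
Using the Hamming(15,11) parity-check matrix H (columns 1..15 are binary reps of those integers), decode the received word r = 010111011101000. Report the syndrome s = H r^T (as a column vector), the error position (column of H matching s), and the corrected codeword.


s = (0, 0, 1, 0)^T, error position = 2, corrected codeword c = 000111011101000

Compute s = H r^T mod 2 one row at a time:
  s_1 = 1 + 1 + 1 + 0 + 1 + 0 + 0 + 0 = 4 ≡ 0 (mod 2).
  s_2 = 1 + 1 + 1 + 0 + 1 + 0 + 0 + 0 = 4 ≡ 0 (mod 2).
  s_3 = 1 + 0 + 1 + 0 + 1 + 0 + 0 + 0 = 3 ≡ 1 (mod 2).
  s_4 = 0 + 0 + 1 + 0 + 1 + 0 + 0 + 0 = 2 ≡ 0 (mod 2).
s = (0, 0, 1, 0)^T — this equals column 2 of H (binary 0010), so error is at position 2.
Correct: flip bit 2 of r = 010111011101000 to get c = 000111011101000.


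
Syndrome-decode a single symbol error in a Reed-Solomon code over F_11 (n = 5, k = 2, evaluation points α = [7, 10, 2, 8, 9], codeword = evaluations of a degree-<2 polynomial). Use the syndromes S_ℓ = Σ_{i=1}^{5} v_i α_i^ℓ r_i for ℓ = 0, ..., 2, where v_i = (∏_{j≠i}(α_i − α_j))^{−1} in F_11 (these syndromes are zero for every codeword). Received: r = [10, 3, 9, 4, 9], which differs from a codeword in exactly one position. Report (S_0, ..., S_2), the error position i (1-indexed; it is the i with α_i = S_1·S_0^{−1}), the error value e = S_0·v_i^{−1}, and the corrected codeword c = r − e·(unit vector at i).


S = (3, 6, 1), error at position 3, error magnitude e = 2, c = [10, 3, 7, 4, 9].

Step 1: column multipliers v_i = (∏_{j≠i}(α_i − α_j))^{−1} mod 11.
  i = 1 (α = 7): (7−10)(7−2)(7−8)(7−9) = (−3)·5·(−1)·(−2) = −30 ≡ 3, so v_1 = 3^{−1} = 4 (mod 11).
  i = 2 (α = 10): (10−7)(10−2)(10−8)(10−9) = 3·8·2·1 = 48 ≡ 4, so v_2 = 4^{−1} = 3 (mod 11).
  i = 3 (α = 2): (2−7)(2−10)(2−8)(2−9) = (−5)·(−8)·(−6)·(−7) = 1680 ≡ 8, so v_3 = 8^{−1} = 7 (mod 11).
  i = 4 (α = 8): (8−7)(8−10)(8−2)(8−9) = 1·(−2)·6·(−1) = 12 ≡ 1, so v_4 = 1^{−1} = 1 (mod 11).
  i = 5 (α = 9): (9−7)(9−10)(9−2)(9−8) = 2·(−1)·7·1 = −14 ≡ 8, so v_5 = 8^{−1} = 7 (mod 11).
  v = [4, 3, 7, 1, 7].
Step 2: syndromes of r = [10, 3, 9, 4, 9] (all sums mod 11).
  S_0 = Σ v_i r_i = 4·10 + 3·3 + 7·9 + 1·4 + 7·9 = 179 ≡ 3.
  S_1 = Σ v_i α_i r_i = 4·7·10 + 3·10·3 + 7·2·9 + 1·8·4 + 7·9·9 = 1095 ≡ 6.
  α_i^2 mod 11 = [5, 1, 4, 9, 4].
  S_2 = Σ v_i α_i^2 r_i = 4·5·10 + 3·1·3 + 7·4·9 + 1·9·4 + 7·4·9 = 749 ≡ 1.
  S = (3, 6, 1) ≠ 0, so r is not a codeword (an error is present).
Step 3: locate the error. For a single error e at position i, S_ℓ = v_i·e·α_i^ℓ, so α_err = S_1/S_0.
  S_0^{−1} = 3^{−1} = 4 (mod 11), so α_err = 6·4 = 24 ≡ 2 = α_3. Error position i = 3.
  Consistency check: S_2/S_1 = 1·2 = 2 ≡ 2 = α_err ✓ (single-error assumption holds).
Step 4: error magnitude e = S_0/v_3 = S_0·∏_{j≠3}(α_3 − α_j) = 3·8 = 24 ≡ 2 (mod 11).
Step 5: correct position 3: c_3 = r_3 − e = 9 − 2 ≡ 7 (mod 11). Hence c = [10, 3, 7, 4, 9].
  Check: interpolating c through the α_i gives m(x) = 8 + 5·x (degree < 2) with m(α_i) = c_i for every i, so c is indeed a codeword.


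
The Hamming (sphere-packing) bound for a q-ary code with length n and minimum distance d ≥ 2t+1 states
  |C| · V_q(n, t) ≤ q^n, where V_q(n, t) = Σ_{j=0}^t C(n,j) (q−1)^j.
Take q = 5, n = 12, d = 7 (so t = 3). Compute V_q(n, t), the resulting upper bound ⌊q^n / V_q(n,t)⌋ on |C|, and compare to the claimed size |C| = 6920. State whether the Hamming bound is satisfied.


V_q(n, t) = 15185, q^n = 244140625, Hamming bound = 16077, |C| = 6920 ≤ bound (satisfied).

Step 1: Compute V_q(n, t) = Σ_{j=0}^3 C(n, j) (q−1)^j.
  j = 0: C(12,0)·(4)^0 = 1·1 = 1.
  j = 1: C(12,1)·(4)^1 = 12·4 = 48.
  j = 2: C(12,2)·(4)^2 = 66·16 = 1056.
  j = 3: C(12,3)·(4)^3 = 220·64 = 14080.
  V_q(n, t) = 1 + 48 + 1056 + 14080 = 15185.
Step 2: q^n = 5^12 = 244140625.
Step 3: Hamming bound ⌊q^n / V_q(n,t)⌋ = ⌊244140625/15185⌋ = 16077.
Step 4: Compare |C| = 6920 to 16077: satisfied.
The claimed |C| lies below the Hamming bound.


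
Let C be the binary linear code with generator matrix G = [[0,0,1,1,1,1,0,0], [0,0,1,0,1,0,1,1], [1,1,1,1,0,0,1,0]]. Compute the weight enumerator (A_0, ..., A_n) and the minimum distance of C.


Weight distribution: A_0 = 1, A_4 = 3, A_5 = 4. Minimum distance d = 4.

Enumerate all 2^3 = 8 messages m ∈ F_2^3.
For each, compute codeword c = mG in F_2^8, then tally its weight.
  m = 000 → c = 00000000, weight = 0.
  m = 100 → c = 00111100, weight = 4.
  m = 010 → c = 00101011, weight = 4.
  m = 110 → c = 00010111, weight = 4.
  m = 001 → c = 11110010, weight = 5.
  m = 101 → c = 11001110, weight = 5.
  m = 011 → c = 11011001, weight = 5.
  m = 111 → c = 11100101, weight = 5.
Tally weights:
  weight 0: 1 codewords.
  weight 4: 3 codewords.
  weight 5: 4 codewords.
Minimum distance d = smallest w > 0 with A_w > 0 = 4.
Sanity: Σ A_w = 8 = 2^3 = 8 ✓.


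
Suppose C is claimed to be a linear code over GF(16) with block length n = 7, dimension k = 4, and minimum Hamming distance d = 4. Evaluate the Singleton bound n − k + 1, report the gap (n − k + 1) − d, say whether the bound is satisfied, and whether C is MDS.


Singleton RHS = n − k + 1 = 4, slack = 0, bound satisfied, MDS.

Singleton bound: d ≤ n − k + 1.
Here n = 7, k = 4, so n − k + 1 = 4.
Given d = 4, check d ≤ 4: YES.
Slack = (n − k + 1) − d = 0.
The code is MDS (slack = 0).
Description: the claimed parameters are [7, 4, 4]_16; such a code would be MDS (meets Singleton bound).


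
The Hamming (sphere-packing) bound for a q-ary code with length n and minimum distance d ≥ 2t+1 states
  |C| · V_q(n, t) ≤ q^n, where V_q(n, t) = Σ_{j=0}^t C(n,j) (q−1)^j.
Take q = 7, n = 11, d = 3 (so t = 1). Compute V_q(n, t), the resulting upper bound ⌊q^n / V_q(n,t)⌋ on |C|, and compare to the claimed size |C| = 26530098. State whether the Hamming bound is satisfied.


V_q(n, t) = 67, q^n = 1977326743, Hamming bound = 29512339, |C| = 26530098 ≤ bound (satisfied).

Step 1: Compute V_q(n, t) = Σ_{j=0}^1 C(n, j) (q−1)^j.
  j = 0: C(11,0)·(6)^0 = 1·1 = 1.
  j = 1: C(11,1)·(6)^1 = 11·6 = 66.
  V_q(n, t) = 1 + 66 = 67.
Step 2: q^n = 7^11 = 1977326743.
Step 3: Hamming bound ⌊q^n / V_q(n,t)⌋ = ⌊1977326743/67⌋ = 29512339.
Step 4: Compare |C| = 26530098 to 29512339: satisfied.
The claimed |C| lies below the Hamming bound.


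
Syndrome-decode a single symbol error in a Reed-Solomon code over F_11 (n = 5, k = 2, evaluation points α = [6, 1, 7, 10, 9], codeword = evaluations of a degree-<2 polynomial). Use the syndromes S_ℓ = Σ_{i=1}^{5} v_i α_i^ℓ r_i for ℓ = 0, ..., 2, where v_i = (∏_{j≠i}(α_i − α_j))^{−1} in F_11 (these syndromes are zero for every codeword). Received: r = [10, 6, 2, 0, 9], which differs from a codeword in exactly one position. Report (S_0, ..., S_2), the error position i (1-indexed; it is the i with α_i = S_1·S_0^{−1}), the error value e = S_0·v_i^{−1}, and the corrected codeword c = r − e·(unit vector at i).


S = (8, 6, 10), error at position 5, error magnitude e = 1, c = [10, 6, 2, 0, 8].

Step 1: column multipliers v_i = (∏_{j≠i}(α_i − α_j))^{−1} mod 11.
  i = 1 (α = 6): (6−1)(6−7)(6−10)(6−9) = 5·(−1)·(−4)·(−3) = −60 ≡ 6, so v_1 = 6^{−1} = 2 (mod 11).
  i = 2 (α = 1): (1−6)(1−7)(1−10)(1−9) = (−5)·(−6)·(−9)·(−8) = 2160 ≡ 4, so v_2 = 4^{−1} = 3 (mod 11).
  i = 3 (α = 7): (7−6)(7−1)(7−10)(7−9) = 1·6·(−3)·(−2) = 36 ≡ 3, so v_3 = 3^{−1} = 4 (mod 11).
  i = 4 (α = 10): (10−6)(10−1)(10−7)(10−9) = 4·9·3·1 = 108 ≡ 9, so v_4 = 9^{−1} = 5 (mod 11).
  i = 5 (α = 9): (9−6)(9−1)(9−7)(9−10) = 3·8·2·(−1) = −48 ≡ 7, so v_5 = 7^{−1} = 8 (mod 11).
  v = [2, 3, 4, 5, 8].
Step 2: syndromes of r = [10, 6, 2, 0, 9] (all sums mod 11).
  S_0 = Σ v_i r_i = 2·10 + 3·6 + 4·2 + 5·0 + 8·9 = 118 ≡ 8.
  S_1 = Σ v_i α_i r_i = 2·6·10 + 3·1·6 + 4·7·2 + 5·10·0 + 8·9·9 = 842 ≡ 6.
  α_i^2 mod 11 = [3, 1, 5, 1, 4].
  S_2 = Σ v_i α_i^2 r_i = 2·3·10 + 3·1·6 + 4·5·2 + 5·1·0 + 8·4·9 = 406 ≡ 10.
  S = (8, 6, 10) ≠ 0, so r is not a codeword (an error is present).
Step 3: locate the error. For a single error e at position i, S_ℓ = v_i·e·α_i^ℓ, so α_err = S_1/S_0.
  S_0^{−1} = 8^{−1} = 7 (mod 11), so α_err = 6·7 = 42 ≡ 9 = α_5. Error position i = 5.
  Consistency check: S_2/S_1 = 10·2 = 20 ≡ 9 = α_err ✓ (single-error assumption holds).
Step 4: error magnitude e = S_0/v_5 = S_0·∏_{j≠5}(α_5 − α_j) = 8·7 = 56 ≡ 1 (mod 11).
Step 5: correct position 5: c_5 = r_5 − e = 9 − 1 ≡ 8 (mod 11). Hence c = [10, 6, 2, 0, 8].
  Check: interpolating c through the α_i gives m(x) = 3 + 3·x (degree < 2) with m(α_i) = c_i for every i, so c is indeed a codeword.


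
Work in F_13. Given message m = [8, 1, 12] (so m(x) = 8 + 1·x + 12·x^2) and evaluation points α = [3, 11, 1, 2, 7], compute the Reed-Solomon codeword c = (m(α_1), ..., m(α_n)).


c = [2, 2, 8, 6, 5]

Message polynomial: m(x) = 8 + 1·x + 12·x^2 (mod 13).
For each evaluation point α_i, compute m(α_i) mod 13:
  α_1 = 3: Horner steps 12 → 11 → 2, so m(3) = 2.
  α_2 = 11: Horner steps 12 → 3 → 2, so m(11) = 2.
  α_3 = 1: Horner steps 12 → 0 → 8, so m(1) = 8.
  α_4 = 2: Horner steps 12 → 12 → 6, so m(2) = 6.
  α_5 = 7: Horner steps 12 → 7 → 5, so m(7) = 5.
Codeword c = [2, 2, 8, 6, 5] ∈ F_13^5.


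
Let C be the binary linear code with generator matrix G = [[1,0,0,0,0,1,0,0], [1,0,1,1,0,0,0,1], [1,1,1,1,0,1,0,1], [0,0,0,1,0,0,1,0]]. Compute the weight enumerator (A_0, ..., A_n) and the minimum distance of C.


Weight distribution: A_0 = 1, A_2 = 4, A_4 = 9, A_6 = 2. Minimum distance d = 2.

Enumerate all 2^4 = 16 messages m ∈ F_2^4.
For each, compute codeword c = mG in F_2^8, then tally its weight.
  m = 0000 → c = 00000000, weight = 0.
  m = 1000 → c = 10000100, weight = 2.
  m = 0100 → c = 10110001, weight = 4.
  m = 1100 → c = 00110101, weight = 4.
  m = 0010 → c = 11110101, weight = 6.
  m = 1010 → c = 01110001, weight = 4.
  m = 0110 → c = 01000100, weight = 2.
  m = 1110 → c = 11000000, weight = 2.
  m = 0001 → c = 00010010, weight = 2.
  m = 1001 → c = 10010110, weight = 4.
  m = 0101 → c = 10100011, weight = 4.
  m = 1101 → c = 00100111, weight = 4.
  m = 0011 → c = 11100111, weight = 6.
  m = 1011 → c = 01100011, weight = 4.
  m = 0111 → c = 01010110, weight = 4.
  m = 1111 → c = 11010010, weight = 4.
Tally weights:
  weight 0: 1 codewords.
  weight 2: 4 codewords.
  weight 4: 9 codewords.
  weight 6: 2 codewords.
Minimum distance d = smallest w > 0 with A_w > 0 = 2.
Sanity: Σ A_w = 16 = 2^4 = 16 ✓.


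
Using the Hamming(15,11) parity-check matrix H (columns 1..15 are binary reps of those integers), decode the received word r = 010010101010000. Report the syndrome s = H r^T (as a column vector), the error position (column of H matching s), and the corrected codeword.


s = (0, 0, 1, 0)^T, error position = 2, corrected codeword c = 000010101010000

Compute s = H r^T mod 2 one row at a time:
  s_1 = 0 + 1 + 0 + 1 + 0 + 0 + 0 + 0 = 2 ≡ 0 (mod 2).
  s_2 = 0 + 1 + 0 + 1 + 0 + 0 + 0 + 0 = 2 ≡ 0 (mod 2).
  s_3 = 1 + 0 + 0 + 1 + 0 + 1 + 0 + 0 = 3 ≡ 1 (mod 2).
  s_4 = 0 + 0 + 1 + 1 + 1 + 1 + 0 + 0 = 4 ≡ 0 (mod 2).
s = (0, 0, 1, 0)^T — this equals column 2 of H (binary 0010), so error is at position 2.
Correct: flip bit 2 of r = 010010101010000 to get c = 000010101010000.


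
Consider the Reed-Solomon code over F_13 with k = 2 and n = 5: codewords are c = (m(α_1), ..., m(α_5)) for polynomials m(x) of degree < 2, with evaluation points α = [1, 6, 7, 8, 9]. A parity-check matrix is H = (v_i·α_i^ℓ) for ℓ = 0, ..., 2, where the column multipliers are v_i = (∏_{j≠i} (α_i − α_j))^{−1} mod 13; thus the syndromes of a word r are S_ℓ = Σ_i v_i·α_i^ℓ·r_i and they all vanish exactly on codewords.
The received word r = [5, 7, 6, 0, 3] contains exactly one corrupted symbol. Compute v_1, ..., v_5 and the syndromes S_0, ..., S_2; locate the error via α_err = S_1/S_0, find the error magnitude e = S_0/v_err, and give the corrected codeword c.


S = (4, 2, 1), error at position 3, error magnitude e = 9, c = [5, 7, 10, 0, 3].

Step 1: column multipliers v_i = (∏_{j≠i}(α_i − α_j))^{−1} mod 13.
  i = 1 (α = 1): (1−6)(1−7)(1−8)(1−9) = (−5)·(−6)·(−7)·(−8) = 1680 ≡ 3, so v_1 = 3^{−1} = 9 (mod 13).
  i = 2 (α = 6): (6−1)(6−7)(6−8)(6−9) = 5·(−1)·(−2)·(−3) = −30 ≡ 9, so v_2 = 9^{−1} = 3 (mod 13).
  i = 3 (α = 7): (7−1)(7−6)(7−8)(7−9) = 6·1·(−1)·(−2) = 12 ≡ 12, so v_3 = 12^{−1} = 12 (mod 13).
  i = 4 (α = 8): (8−1)(8−6)(8−7)(8−9) = 7·2·1·(−1) = −14 ≡ 12, so v_4 = 12^{−1} = 12 (mod 13).
  i = 5 (α = 9): (9−1)(9−6)(9−7)(9−8) = 8·3·2·1 = 48 ≡ 9, so v_5 = 9^{−1} = 3 (mod 13).
  v = [9, 3, 12, 12, 3].
Step 2: syndromes of r = [5, 7, 6, 0, 3] (all sums mod 13).
  S_0 = Σ v_i r_i = 9·5 + 3·7 + 12·6 + 12·0 + 3·3 = 147 ≡ 4.
  S_1 = Σ v_i α_i r_i = 9·1·5 + 3·6·7 + 12·7·6 + 12·8·0 + 3·9·3 = 756 ≡ 2.
  α_i^2 mod 13 = [1, 10, 10, 12, 3].
  S_2 = Σ v_i α_i^2 r_i = 9·1·5 + 3·10·7 + 12·10·6 + 12·12·0 + 3·3·3 = 1002 ≡ 1.
  S = (4, 2, 1) ≠ 0, so r is not a codeword (an error is present).
Step 3: locate the error. For a single error e at position i, S_ℓ = v_i·e·α_i^ℓ, so α_err = S_1/S_0.
  S_0^{−1} = 4^{−1} = 10 (mod 13), so α_err = 2·10 = 20 ≡ 7 = α_3. Error position i = 3.
  Consistency check: S_2/S_1 = 1·7 = 7 ≡ 7 = α_err ✓ (single-error assumption holds).
Step 4: error magnitude e = S_0/v_3 = S_0·∏_{j≠3}(α_3 − α_j) = 4·12 = 48 ≡ 9 (mod 13).
Step 5: correct position 3: c_3 = r_3 − e = 6 − 9 ≡ 10 (mod 13). Hence c = [5, 7, 10, 0, 3].
  Check: interpolating c through the α_i gives m(x) = 2 + 3·x (degree < 2) with m(α_i) = c_i for every i, so c is indeed a codeword.


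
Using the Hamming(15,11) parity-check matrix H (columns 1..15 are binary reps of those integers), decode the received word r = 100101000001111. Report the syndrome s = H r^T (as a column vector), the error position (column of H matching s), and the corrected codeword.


s = (0, 0, 1, 1)^T, error position = 3, corrected codeword c = 101101000001111

Compute s = H r^T mod 2 one row at a time:
  s_1 = 0 + 0 + 0 + 0 + 1 + 1 + 1 + 1 = 4 ≡ 0 (mod 2).
  s_2 = 1 + 0 + 1 + 0 + 1 + 1 + 1 + 1 = 6 ≡ 0 (mod 2).
  s_3 = 0 + 0 + 1 + 0 + 0 + 0 + 1 + 1 = 3 ≡ 1 (mod 2).
  s_4 = 1 + 0 + 0 + 0 + 0 + 0 + 1 + 1 = 3 ≡ 1 (mod 2).
s = (0, 0, 1, 1)^T — this equals column 3 of H (binary 0011), so error is at position 3.
Correct: flip bit 3 of r = 100101000001111 to get c = 101101000001111.


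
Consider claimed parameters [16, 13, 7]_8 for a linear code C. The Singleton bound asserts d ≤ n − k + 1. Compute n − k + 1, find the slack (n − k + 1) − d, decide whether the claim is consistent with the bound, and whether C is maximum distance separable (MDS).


Singleton RHS = n − k + 1 = 4, slack = -3, bound violated (no such code; not MDS).

Singleton bound: d ≤ n − k + 1.
Here n = 16, k = 13, so n − k + 1 = 4.
Given d = 7, check d ≤ 4: NO.
Slack = (n − k + 1) − d = -3.
The slack is negative: d = 7 exceeds n − k + 1 = 4 by 3, so the Singleton bound is violated and no linear [16, 13, 7]_8 code can exist. In particular it is not MDS (MDS requires d = n − k + 1 exactly).
Description: the claimed parameters are [16, 13, 7]_8; such a code would be impossible (violates the Singleton bound).


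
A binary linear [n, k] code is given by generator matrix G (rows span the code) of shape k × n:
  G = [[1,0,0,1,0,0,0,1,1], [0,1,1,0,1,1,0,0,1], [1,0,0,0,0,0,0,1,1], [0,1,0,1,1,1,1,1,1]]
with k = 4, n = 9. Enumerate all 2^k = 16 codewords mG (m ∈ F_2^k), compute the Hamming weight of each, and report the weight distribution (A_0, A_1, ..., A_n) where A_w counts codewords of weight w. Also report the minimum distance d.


Weight distribution: A_0 = 1, A_1 = 1, A_3 = 2, A_4 = 3, A_5 = 3, A_6 = 4, A_7 = 2. Minimum distance d = 1.

Enumerate all 2^4 = 16 messages m ∈ F_2^4.
For each, compute codeword c = mG in F_2^9, then tally its weight.
  m = 0000 → c = 000000000, weight = 0.
  m = 1000 → c = 100100011, weight = 4.
  m = 0100 → c = 011011001, weight = 5.
  m = 1100 → c = 111111010, weight = 7.
  m = 0010 → c = 100000011, weight = 3.
  m = 1010 → c = 000100000, weight = 1.
  m = 0110 → c = 111011010, weight = 6.
  m = 1110 → c = 011111001, weight = 6.
  m = 0001 → c = 010111111, weight = 7.
  m = 1001 → c = 110011100, weight = 5.
  m = 0101 → c = 001100110, weight = 4.
  m = 1101 → c = 101000101, weight = 4.
  m = 0011 → c = 110111100, weight = 6.
  m = 1011 → c = 010011111, weight = 6.
  m = 0111 → c = 101100101, weight = 5.
  m = 1111 → c = 001000110, weight = 3.
Tally weights:
  weight 0: 1 codewords.
  weight 1: 1 codewords.
  weight 3: 2 codewords.
  weight 4: 3 codewords.
  weight 5: 3 codewords.
  weight 6: 4 codewords.
  weight 7: 2 codewords.
Minimum distance d = smallest w > 0 with A_w > 0 = 1.
Sanity: Σ A_w = 16 = 2^4 = 16 ✓.


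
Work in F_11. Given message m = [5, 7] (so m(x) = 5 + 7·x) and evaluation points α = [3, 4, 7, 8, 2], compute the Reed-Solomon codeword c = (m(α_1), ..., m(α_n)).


c = [4, 0, 10, 6, 8]

Message polynomial: m(x) = 5 + 7·x (mod 11).
For each evaluation point α_i, compute m(α_i) mod 11:
  α_1 = 3: Horner steps 7 → 4, so m(3) = 4.
  α_2 = 4: Horner steps 7 → 0, so m(4) = 0.
  α_3 = 7: Horner steps 7 → 10, so m(7) = 10.
  α_4 = 8: Horner steps 7 → 6, so m(8) = 6.
  α_5 = 2: Horner steps 7 → 8, so m(2) = 8.
Codeword c = [4, 0, 10, 6, 8] ∈ F_11^5.
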